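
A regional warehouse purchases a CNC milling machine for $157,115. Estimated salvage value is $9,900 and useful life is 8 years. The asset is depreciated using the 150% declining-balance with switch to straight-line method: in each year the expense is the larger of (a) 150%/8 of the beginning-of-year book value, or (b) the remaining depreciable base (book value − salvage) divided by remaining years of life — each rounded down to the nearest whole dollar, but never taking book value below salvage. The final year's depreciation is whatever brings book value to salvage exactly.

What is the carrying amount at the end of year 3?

$84,274

Depreciable base = $157,115 − $9,900 = $147,215.
Year 1: DB = ⌊$157,115 × 150%/8⌋ = $29,459; SL = ⌊$147,215/8⌋ = $18,401 → take DB $29,459. Book value $127,656.
Year 2: DB = ⌊$127,656 × 150%/8⌋ = $23,935; SL = ⌊$117,756/7⌋ = $16,822 → take DB $23,935. Book value $103,721.
Year 3: DB = ⌊$103,721 × 150%/8⌋ = $19,447; SL = ⌊$93,821/6⌋ = $15,636 → take DB $19,447. Book value $84,274.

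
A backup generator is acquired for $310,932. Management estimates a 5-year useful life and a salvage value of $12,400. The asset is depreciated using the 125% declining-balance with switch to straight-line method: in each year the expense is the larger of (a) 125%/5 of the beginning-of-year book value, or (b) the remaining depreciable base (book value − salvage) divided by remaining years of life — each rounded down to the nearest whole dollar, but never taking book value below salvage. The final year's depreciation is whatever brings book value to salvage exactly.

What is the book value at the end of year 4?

$66,567

Depreciable base = $310,932 − $12,400 = $298,532.
Year 1: DB = ⌊$310,932 × 125%/5⌋ = $77,733; SL = ⌊$298,532/5⌋ = $59,706 → take DB $77,733. Book value $233,199.
Year 2: DB = ⌊$233,199 × 125%/5⌋ = $58,299; SL = ⌊$220,799/4⌋ = $55,199 → take DB $58,299. Book value $174,900.
Year 3: DB = ⌊$174,900 × 125%/5⌋ = $43,725; SL = ⌊$162,500/3⌋ = $54,166 → take SL $54,166. Book value $120,734.
Year 4: DB = ⌊$120,734 × 125%/5⌋ = $30,183; SL = ⌊$108,334/2⌋ = $54,167 → take SL $54,167. Book value $66,567.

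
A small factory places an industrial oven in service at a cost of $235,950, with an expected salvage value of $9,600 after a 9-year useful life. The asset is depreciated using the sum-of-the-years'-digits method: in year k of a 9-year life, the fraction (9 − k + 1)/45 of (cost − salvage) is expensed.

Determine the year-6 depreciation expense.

Depreciable base = $235,950 − $9,600 = $226,350.
Sum of the years' digits = 9+8+7+6+5+4+3+2+1 = 45.
Year 1: $226,350 × 9/45 = $45,270. Book value $190,680.
Year 2: $226,350 × 8/45 = $40,240. Book value $150,440.
Year 3: $226,350 × 7/45 = $35,210. Book value $115,230.
Year 4: $226,350 × 6/45 = $30,180. Book value $85,050.
Year 5: $226,350 × 5/45 = $25,150. Book value $59,900.
Year 6: $226,350 × 4/45 = $20,120. Book value $39,780.

$20,120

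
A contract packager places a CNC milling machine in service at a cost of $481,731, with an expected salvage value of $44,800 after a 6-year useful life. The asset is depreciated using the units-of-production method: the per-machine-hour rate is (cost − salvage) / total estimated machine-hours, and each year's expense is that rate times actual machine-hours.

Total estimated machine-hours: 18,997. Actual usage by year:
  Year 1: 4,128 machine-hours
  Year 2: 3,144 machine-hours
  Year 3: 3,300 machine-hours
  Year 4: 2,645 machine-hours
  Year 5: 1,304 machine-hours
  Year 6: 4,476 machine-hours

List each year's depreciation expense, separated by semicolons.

$94,944; $72,312; $75,900; $60,835; $29,992; $102,948

Depreciable base = $481,731 − $44,800 = $436,931.
Rate = $436,931 / 18,997 machine-hours = $23 per machine-hour.
Year 1: 4,128 × $23 = $94,944. Book value $386,787.
Year 2: 3,144 × $23 = $72,312. Book value $314,475.
Year 3: 3,300 × $23 = $75,900. Book value $238,575.
Year 4: 2,645 × $23 = $60,835. Book value $177,740.
Year 5: 1,304 × $23 = $29,992. Book value $147,748.
Year 6: 4,476 × $23 = $102,948. Book value $44,800.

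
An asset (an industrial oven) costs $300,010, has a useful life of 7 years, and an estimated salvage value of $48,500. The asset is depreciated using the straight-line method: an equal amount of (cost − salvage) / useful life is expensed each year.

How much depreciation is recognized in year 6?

Depreciable base = $300,010 − $48,500 = $251,510.
Annual expense = $251,510 / 7 = $35,930.

$35,930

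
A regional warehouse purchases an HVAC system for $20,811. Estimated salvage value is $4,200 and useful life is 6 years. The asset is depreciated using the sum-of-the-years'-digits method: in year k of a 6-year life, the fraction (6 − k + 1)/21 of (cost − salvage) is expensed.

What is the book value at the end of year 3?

$8,946

Depreciable base = $20,811 − $4,200 = $16,611.
Sum of the years' digits = 6+5+4+3+2+1 = 21.
Year 1: $16,611 × 6/21 = $4,746. Book value $16,065.
Year 2: $16,611 × 5/21 = $3,955. Book value $12,110.
Year 3: $16,611 × 4/21 = $3,164. Book value $8,946.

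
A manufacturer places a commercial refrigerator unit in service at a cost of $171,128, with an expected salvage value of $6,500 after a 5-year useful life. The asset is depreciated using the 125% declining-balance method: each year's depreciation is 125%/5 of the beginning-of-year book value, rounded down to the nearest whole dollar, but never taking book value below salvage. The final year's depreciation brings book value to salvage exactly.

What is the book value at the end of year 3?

$72,195

Depreciable base = $171,128 − $6,500 = $164,628.
Year 1: ⌊$171,128 × 125%/5⌋ = $42,782. Book value $128,346.
Year 2: ⌊$128,346 × 125%/5⌋ = $32,086. Book value $96,260.
Year 3: ⌊$96,260 × 125%/5⌋ = $24,065. Book value $72,195.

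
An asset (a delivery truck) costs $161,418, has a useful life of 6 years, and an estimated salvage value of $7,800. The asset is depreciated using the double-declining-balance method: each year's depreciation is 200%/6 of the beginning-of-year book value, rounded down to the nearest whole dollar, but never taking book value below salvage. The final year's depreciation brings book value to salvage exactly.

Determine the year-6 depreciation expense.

$13,458

Depreciable base = $161,418 − $7,800 = $153,618.
Year 1: ⌊$161,418 × 200%/6⌋ = $53,806. Book value $107,612.
Year 2: ⌊$107,612 × 200%/6⌋ = $35,870. Book value $71,742.
Year 3: ⌊$71,742 × 200%/6⌋ = $23,914. Book value $47,828.
Year 4: ⌊$47,828 × 200%/6⌋ = $15,942. Book value $31,886.
Year 5: ⌊$31,886 × 200%/6⌋ = $10,628. Book value $21,258.
Year 6 (final): $21,258 − $7,800 = $13,458. Book value $7,800.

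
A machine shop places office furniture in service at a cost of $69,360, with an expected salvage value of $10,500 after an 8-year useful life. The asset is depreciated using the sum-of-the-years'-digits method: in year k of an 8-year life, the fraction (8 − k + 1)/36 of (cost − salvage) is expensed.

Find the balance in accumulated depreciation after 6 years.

$53,955

Depreciable base = $69,360 − $10,500 = $58,860.
Sum of the years' digits = 8+7+6+5+4+3+2+1 = 36.
Year 1: $58,860 × 8/36 = $13,080. Book value $56,280.
Year 2: $58,860 × 7/36 = $11,445. Book value $44,835.
Year 3: $58,860 × 6/36 = $9,810. Book value $35,025.
Year 4: $58,860 × 5/36 = $8,175. Book value $26,850.
Year 5: $58,860 × 4/36 = $6,540. Book value $20,310.
Year 6: $58,860 × 3/36 = $4,905. Book value $15,405.
Accumulated through year 6 = $69,360 − $15,405 = $53,955.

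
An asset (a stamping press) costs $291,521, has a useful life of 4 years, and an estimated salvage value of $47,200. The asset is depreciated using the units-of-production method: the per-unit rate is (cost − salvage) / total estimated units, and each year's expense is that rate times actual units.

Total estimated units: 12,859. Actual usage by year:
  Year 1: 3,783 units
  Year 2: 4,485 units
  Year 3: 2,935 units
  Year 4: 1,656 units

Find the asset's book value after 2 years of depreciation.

$134,429

Depreciable base = $291,521 − $47,200 = $244,321.
Rate = $244,321 / 12,859 units = $19 per unit.
Year 1: 3,783 × $19 = $71,877. Book value $219,644.
Year 2: 4,485 × $19 = $85,215. Book value $134,429.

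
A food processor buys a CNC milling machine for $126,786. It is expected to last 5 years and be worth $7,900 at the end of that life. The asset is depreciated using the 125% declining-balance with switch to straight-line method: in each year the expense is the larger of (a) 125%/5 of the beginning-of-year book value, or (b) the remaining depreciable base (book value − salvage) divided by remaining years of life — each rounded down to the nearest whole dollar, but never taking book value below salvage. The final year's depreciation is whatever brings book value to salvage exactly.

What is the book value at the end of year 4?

Depreciable base = $126,786 − $7,900 = $118,886.
Year 1: DB = ⌊$126,786 × 125%/5⌋ = $31,696; SL = ⌊$118,886/5⌋ = $23,777 → take DB $31,696. Book value $95,090.
Year 2: DB = ⌊$95,090 × 125%/5⌋ = $23,772; SL = ⌊$87,190/4⌋ = $21,797 → take DB $23,772. Book value $71,318.
Year 3: DB = ⌊$71,318 × 125%/5⌋ = $17,829; SL = ⌊$63,418/3⌋ = $21,139 → take SL $21,139. Book value $50,179.
Year 4: DB = ⌊$50,179 × 125%/5⌋ = $12,544; SL = ⌊$42,279/2⌋ = $21,139 → take SL $21,139. Book value $29,040.

$29,040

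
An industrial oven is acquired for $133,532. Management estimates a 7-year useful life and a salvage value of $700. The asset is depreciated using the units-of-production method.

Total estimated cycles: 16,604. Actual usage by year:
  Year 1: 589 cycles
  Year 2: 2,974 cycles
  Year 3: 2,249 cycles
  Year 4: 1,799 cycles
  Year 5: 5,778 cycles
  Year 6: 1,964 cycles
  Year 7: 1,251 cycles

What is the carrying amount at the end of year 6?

$10,708

Depreciable base = $133,532 − $700 = $132,832.
Rate = $132,832 / 16,604 cycles = $8 per cycle.
Year 1: 589 × $8 = $4,712. Book value $128,820.
Year 2: 2,974 × $8 = $23,792. Book value $105,028.
Year 3: 2,249 × $8 = $17,992. Book value $87,036.
Year 4: 1,799 × $8 = $14,392. Book value $72,644.
Year 5: 5,778 × $8 = $46,224. Book value $26,420.
Year 6: 1,964 × $8 = $15,712. Book value $10,708.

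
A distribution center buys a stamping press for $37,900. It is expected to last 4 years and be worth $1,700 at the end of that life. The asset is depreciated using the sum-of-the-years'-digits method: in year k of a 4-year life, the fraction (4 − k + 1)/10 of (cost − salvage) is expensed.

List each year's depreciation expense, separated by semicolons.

Depreciable base = $37,900 − $1,700 = $36,200.
Sum of the years' digits = 4+3+2+1 = 10.
Year 1: $36,200 × 4/10 = $14,480. Book value $23,420.
Year 2: $36,200 × 3/10 = $10,860. Book value $12,560.
Year 3: $36,200 × 2/10 = $7,240. Book value $5,320.
Year 4: $36,200 × 1/10 = $3,620. Book value $1,700.

$14,480; $10,860; $7,240; $3,620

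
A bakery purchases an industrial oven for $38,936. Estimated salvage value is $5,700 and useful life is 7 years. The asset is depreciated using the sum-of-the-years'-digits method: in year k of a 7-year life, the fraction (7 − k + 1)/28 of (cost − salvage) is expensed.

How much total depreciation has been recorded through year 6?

Depreciable base = $38,936 − $5,700 = $33,236.
Sum of the years' digits = 7+6+5+4+3+2+1 = 28.
Year 1: $33,236 × 7/28 = $8,309. Book value $30,627.
Year 2: $33,236 × 6/28 = $7,122. Book value $23,505.
Year 3: $33,236 × 5/28 = $5,935. Book value $17,570.
Year 4: $33,236 × 4/28 = $4,748. Book value $12,822.
Year 5: $33,236 × 3/28 = $3,561. Book value $9,261.
Year 6: $33,236 × 2/28 = $2,374. Book value $6,887.
Accumulated through year 6 = $38,936 − $6,887 = $32,049.

$32,049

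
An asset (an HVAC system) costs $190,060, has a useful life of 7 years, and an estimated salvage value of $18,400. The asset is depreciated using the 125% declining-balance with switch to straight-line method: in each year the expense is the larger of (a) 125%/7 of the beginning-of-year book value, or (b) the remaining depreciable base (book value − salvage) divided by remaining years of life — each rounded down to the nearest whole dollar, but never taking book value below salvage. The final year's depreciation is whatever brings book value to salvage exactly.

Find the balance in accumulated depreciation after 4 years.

$106,452

Depreciable base = $190,060 − $18,400 = $171,660.
Year 1: DB = ⌊$190,060 × 125%/7⌋ = $33,939; SL = ⌊$171,660/7⌋ = $24,522 → take DB $33,939. Book value $156,121.
Year 2: DB = ⌊$156,121 × 125%/7⌋ = $27,878; SL = ⌊$137,721/6⌋ = $22,953 → take DB $27,878. Book value $128,243.
Year 3: DB = ⌊$128,243 × 125%/7⌋ = $22,900; SL = ⌊$109,843/5⌋ = $21,968 → take DB $22,900. Book value $105,343.
Year 4: DB = ⌊$105,343 × 125%/7⌋ = $18,811; SL = ⌊$86,943/4⌋ = $21,735 → take SL $21,735. Book value $83,608.
Accumulated through year 4 = $190,060 − $83,608 = $106,452.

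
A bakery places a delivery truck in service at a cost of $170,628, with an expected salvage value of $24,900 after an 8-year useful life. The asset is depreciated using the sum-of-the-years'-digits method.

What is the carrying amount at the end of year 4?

Depreciable base = $170,628 − $24,900 = $145,728.
Sum of the years' digits = 8+7+6+5+4+3+2+1 = 36.
Year 1: $145,728 × 8/36 = $32,384. Book value $138,244.
Year 2: $145,728 × 7/36 = $28,336. Book value $109,908.
Year 3: $145,728 × 6/36 = $24,288. Book value $85,620.
Year 4: $145,728 × 5/36 = $20,240. Book value $65,380.

$65,380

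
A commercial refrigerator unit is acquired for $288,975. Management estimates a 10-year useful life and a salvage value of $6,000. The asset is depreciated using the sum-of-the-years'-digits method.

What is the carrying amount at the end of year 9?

Depreciable base = $288,975 − $6,000 = $282,975.
Sum of the years' digits = 10+9+8+7+6+5+4+3+2+1 = 55.
Year 1: $282,975 × 10/55 = $51,450. Book value $237,525.
Year 2: $282,975 × 9/55 = $46,305. Book value $191,220.
Year 3: $282,975 × 8/55 = $41,160. Book value $150,060.
Year 4: $282,975 × 7/55 = $36,015. Book value $114,045.
Year 5: $282,975 × 6/55 = $30,870. Book value $83,175.
Year 6: $282,975 × 5/55 = $25,725. Book value $57,450.
Year 7: $282,975 × 4/55 = $20,580. Book value $36,870.
Year 8: $282,975 × 3/55 = $15,435. Book value $21,435.
Year 9: $282,975 × 2/55 = $10,290. Book value $11,145.

$11,145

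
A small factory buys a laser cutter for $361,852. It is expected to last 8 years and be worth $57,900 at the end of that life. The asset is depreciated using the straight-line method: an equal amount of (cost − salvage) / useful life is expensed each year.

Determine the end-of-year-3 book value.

$247,870

Depreciable base = $361,852 − $57,900 = $303,952.
Annual expense = $303,952 / 8 = $37,994.
End of year 1: book value $323,858.
End of year 2: book value $285,864.
End of year 3: book value $247,870.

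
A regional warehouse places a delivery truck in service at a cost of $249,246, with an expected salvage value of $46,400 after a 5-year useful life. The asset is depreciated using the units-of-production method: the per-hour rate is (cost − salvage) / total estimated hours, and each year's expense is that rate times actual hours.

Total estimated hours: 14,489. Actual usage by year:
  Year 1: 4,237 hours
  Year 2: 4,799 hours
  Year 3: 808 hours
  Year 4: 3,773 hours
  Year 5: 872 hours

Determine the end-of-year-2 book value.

$122,742

Depreciable base = $249,246 − $46,400 = $202,846.
Rate = $202,846 / 14,489 hours = $14 per hour.
Year 1: 4,237 × $14 = $59,318. Book value $189,928.
Year 2: 4,799 × $14 = $67,186. Book value $122,742.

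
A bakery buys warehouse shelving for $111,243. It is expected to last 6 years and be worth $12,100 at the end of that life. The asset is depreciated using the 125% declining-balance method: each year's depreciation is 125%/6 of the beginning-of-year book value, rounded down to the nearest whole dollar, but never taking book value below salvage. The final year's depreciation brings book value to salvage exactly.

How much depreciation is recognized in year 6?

$22,494

Depreciable base = $111,243 − $12,100 = $99,143.
Year 1: ⌊$111,243 × 125%/6⌋ = $23,175. Book value $88,068.
Year 2: ⌊$88,068 × 125%/6⌋ = $18,347. Book value $69,721.
Year 3: ⌊$69,721 × 125%/6⌋ = $14,525. Book value $55,196.
Year 4: ⌊$55,196 × 125%/6⌋ = $11,499. Book value $43,697.
Year 5: ⌊$43,697 × 125%/6⌋ = $9,103. Book value $34,594.
Year 6 (final): $34,594 − $12,100 = $22,494. Book value $12,100.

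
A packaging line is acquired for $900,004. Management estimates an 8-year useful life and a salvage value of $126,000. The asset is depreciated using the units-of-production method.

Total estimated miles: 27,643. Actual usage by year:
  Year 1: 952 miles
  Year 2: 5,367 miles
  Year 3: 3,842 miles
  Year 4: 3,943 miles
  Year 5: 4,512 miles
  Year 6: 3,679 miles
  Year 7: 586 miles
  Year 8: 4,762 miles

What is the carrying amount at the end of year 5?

Depreciable base = $900,004 − $126,000 = $774,004.
Rate = $774,004 / 27,643 miles = $28 per mile.
Year 1: 952 × $28 = $26,656. Book value $873,348.
Year 2: 5,367 × $28 = $150,276. Book value $723,072.
Year 3: 3,842 × $28 = $107,576. Book value $615,496.
Year 4: 3,943 × $28 = $110,404. Book value $505,092.
Year 5: 4,512 × $28 = $126,336. Book value $378,756.

$378,756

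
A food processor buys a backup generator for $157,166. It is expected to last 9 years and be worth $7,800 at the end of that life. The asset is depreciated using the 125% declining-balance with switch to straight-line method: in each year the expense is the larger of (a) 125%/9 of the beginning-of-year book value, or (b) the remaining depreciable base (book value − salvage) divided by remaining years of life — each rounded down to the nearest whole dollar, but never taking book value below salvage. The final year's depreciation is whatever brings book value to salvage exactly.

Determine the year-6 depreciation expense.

Depreciable base = $157,166 − $7,800 = $149,366.
Year 1: DB = ⌊$157,166 × 125%/9⌋ = $21,828; SL = ⌊$149,366/9⌋ = $16,596 → take DB $21,828. Book value $135,338.
Year 2: DB = ⌊$135,338 × 125%/9⌋ = $18,796; SL = ⌊$127,538/8⌋ = $15,942 → take DB $18,796. Book value $116,542.
Year 3: DB = ⌊$116,542 × 125%/9⌋ = $16,186; SL = ⌊$108,742/7⌋ = $15,534 → take DB $16,186. Book value $100,356.
Year 4: DB = ⌊$100,356 × 125%/9⌋ = $13,938; SL = ⌊$92,556/6⌋ = $15,426 → take SL $15,426. Book value $84,930.
Year 5: DB = ⌊$84,930 × 125%/9⌋ = $11,795; SL = ⌊$77,130/5⌋ = $15,426 → take SL $15,426. Book value $69,504.
Year 6: DB = ⌊$69,504 × 125%/9⌋ = $9,653; SL = ⌊$61,704/4⌋ = $15,426 → take SL $15,426. Book value $54,078.

$15,426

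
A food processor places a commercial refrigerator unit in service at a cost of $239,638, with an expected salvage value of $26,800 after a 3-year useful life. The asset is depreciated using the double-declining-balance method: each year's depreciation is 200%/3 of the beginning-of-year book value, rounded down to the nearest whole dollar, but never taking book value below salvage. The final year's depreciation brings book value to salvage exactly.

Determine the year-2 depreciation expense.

$53,080

Depreciable base = $239,638 − $26,800 = $212,838.
Year 1: ⌊$239,638 × 200%/3⌋ = $159,758. Book value $79,880.
Year 2: ⌊$79,880 × 200%/3⌋ = $53,253, capped at $53,080. Book value $26,800.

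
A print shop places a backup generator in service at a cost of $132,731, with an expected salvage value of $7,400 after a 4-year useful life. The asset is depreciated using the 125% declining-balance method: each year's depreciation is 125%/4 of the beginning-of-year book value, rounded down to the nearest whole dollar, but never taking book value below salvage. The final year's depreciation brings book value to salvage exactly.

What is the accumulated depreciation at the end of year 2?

Depreciable base = $132,731 − $7,400 = $125,331.
Year 1: ⌊$132,731 × 125%/4⌋ = $41,478. Book value $91,253.
Year 2: ⌊$91,253 × 125%/4⌋ = $28,516. Book value $62,737.
Accumulated through year 2 = $132,731 − $62,737 = $69,994.

$69,994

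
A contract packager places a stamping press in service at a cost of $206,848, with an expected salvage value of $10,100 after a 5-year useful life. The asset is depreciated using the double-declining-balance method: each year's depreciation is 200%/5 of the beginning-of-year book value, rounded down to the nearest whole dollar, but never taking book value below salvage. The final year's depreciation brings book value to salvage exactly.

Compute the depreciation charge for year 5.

Depreciable base = $206,848 − $10,100 = $196,748.
Year 1: ⌊$206,848 × 200%/5⌋ = $82,739. Book value $124,109.
Year 2: ⌊$124,109 × 200%/5⌋ = $49,643. Book value $74,466.
Year 3: ⌊$74,466 × 200%/5⌋ = $29,786. Book value $44,680.
Year 4: ⌊$44,680 × 200%/5⌋ = $17,872. Book value $26,808.
Year 5 (final): $26,808 − $10,100 = $16,708. Book value $10,100.

$16,708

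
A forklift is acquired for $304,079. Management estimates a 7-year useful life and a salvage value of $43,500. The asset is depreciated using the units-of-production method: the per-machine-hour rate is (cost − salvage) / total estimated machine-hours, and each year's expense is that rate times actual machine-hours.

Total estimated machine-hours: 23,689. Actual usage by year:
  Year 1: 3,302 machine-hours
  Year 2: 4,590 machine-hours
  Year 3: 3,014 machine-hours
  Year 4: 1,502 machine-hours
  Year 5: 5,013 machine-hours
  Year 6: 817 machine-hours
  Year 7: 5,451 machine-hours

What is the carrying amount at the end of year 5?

$112,448

Depreciable base = $304,079 − $43,500 = $260,579.
Rate = $260,579 / 23,689 machine-hours = $11 per machine-hour.
Year 1: 3,302 × $11 = $36,322. Book value $267,757.
Year 2: 4,590 × $11 = $50,490. Book value $217,267.
Year 3: 3,014 × $11 = $33,154. Book value $184,113.
Year 4: 1,502 × $11 = $16,522. Book value $167,591.
Year 5: 5,013 × $11 = $55,143. Book value $112,448.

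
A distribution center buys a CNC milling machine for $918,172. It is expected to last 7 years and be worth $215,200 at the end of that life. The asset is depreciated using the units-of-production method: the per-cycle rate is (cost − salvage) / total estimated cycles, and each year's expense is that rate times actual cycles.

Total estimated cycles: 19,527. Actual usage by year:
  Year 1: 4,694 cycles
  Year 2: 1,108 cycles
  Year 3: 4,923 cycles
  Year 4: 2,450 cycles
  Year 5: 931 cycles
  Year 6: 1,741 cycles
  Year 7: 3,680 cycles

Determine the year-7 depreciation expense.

Depreciable base = $918,172 − $215,200 = $702,972.
Rate = $702,972 / 19,527 cycles = $36 per cycle.
Year 1: 4,694 × $36 = $168,984. Book value $749,188.
Year 2: 1,108 × $36 = $39,888. Book value $709,300.
Year 3: 4,923 × $36 = $177,228. Book value $532,072.
Year 4: 2,450 × $36 = $88,200. Book value $443,872.
Year 5: 931 × $36 = $33,516. Book value $410,356.
Year 6: 1,741 × $36 = $62,676. Book value $347,680.
Year 7: 3,680 × $36 = $132,480. Book value $215,200.

$132,480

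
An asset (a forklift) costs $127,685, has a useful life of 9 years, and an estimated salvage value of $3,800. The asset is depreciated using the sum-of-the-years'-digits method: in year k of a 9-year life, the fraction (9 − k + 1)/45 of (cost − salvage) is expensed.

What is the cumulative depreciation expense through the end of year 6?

Depreciable base = $127,685 − $3,800 = $123,885.
Sum of the years' digits = 9+8+7+6+5+4+3+2+1 = 45.
Year 1: $123,885 × 9/45 = $24,777. Book value $102,908.
Year 2: $123,885 × 8/45 = $22,024. Book value $80,884.
Year 3: $123,885 × 7/45 = $19,271. Book value $61,613.
Year 4: $123,885 × 6/45 = $16,518. Book value $45,095.
Year 5: $123,885 × 5/45 = $13,765. Book value $31,330.
Year 6: $123,885 × 4/45 = $11,012. Book value $20,318.
Accumulated through year 6 = $127,685 − $20,318 = $107,367.

$107,367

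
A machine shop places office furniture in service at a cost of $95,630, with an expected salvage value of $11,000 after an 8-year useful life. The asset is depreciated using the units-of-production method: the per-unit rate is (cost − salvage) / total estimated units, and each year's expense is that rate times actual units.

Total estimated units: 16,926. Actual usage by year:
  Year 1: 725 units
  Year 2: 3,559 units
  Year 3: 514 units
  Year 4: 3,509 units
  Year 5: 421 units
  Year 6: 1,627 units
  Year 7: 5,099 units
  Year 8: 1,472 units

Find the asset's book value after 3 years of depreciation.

Depreciable base = $95,630 − $11,000 = $84,630.
Rate = $84,630 / 16,926 units = $5 per unit.
Year 1: 725 × $5 = $3,625. Book value $92,005.
Year 2: 3,559 × $5 = $17,795. Book value $74,210.
Year 3: 514 × $5 = $2,570. Book value $71,640.

$71,640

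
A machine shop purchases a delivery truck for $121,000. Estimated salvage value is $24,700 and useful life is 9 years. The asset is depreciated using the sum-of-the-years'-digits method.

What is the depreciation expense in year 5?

$10,700

Depreciable base = $121,000 − $24,700 = $96,300.
Sum of the years' digits = 9+8+7+6+5+4+3+2+1 = 45.
Year 1: $96,300 × 9/45 = $19,260. Book value $101,740.
Year 2: $96,300 × 8/45 = $17,120. Book value $84,620.
Year 3: $96,300 × 7/45 = $14,980. Book value $69,640.
Year 4: $96,300 × 6/45 = $12,840. Book value $56,800.
Year 5: $96,300 × 5/45 = $10,700. Book value $46,100.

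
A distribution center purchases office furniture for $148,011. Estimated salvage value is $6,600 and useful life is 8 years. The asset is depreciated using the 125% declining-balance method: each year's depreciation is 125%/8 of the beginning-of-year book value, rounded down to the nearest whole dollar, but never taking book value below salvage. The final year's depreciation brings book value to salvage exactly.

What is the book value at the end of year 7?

Depreciable base = $148,011 − $6,600 = $141,411.
Year 1: ⌊$148,011 × 125%/8⌋ = $23,126. Book value $124,885.
Year 2: ⌊$124,885 × 125%/8⌋ = $19,513. Book value $105,372.
Year 3: ⌊$105,372 × 125%/8⌋ = $16,464. Book value $88,908.
Year 4: ⌊$88,908 × 125%/8⌋ = $13,891. Book value $75,017.
Year 5: ⌊$75,017 × 125%/8⌋ = $11,721. Book value $63,296.
Year 6: ⌊$63,296 × 125%/8⌋ = $9,890. Book value $53,406.
Year 7: ⌊$53,406 × 125%/8⌋ = $8,344. Book value $45,062.

$45,062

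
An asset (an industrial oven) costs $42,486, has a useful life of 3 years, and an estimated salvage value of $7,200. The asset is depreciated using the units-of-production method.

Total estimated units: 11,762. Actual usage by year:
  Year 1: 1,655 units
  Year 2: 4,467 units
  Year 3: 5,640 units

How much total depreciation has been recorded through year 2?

$18,366

Depreciable base = $42,486 − $7,200 = $35,286.
Rate = $35,286 / 11,762 units = $3 per unit.
Year 1: 1,655 × $3 = $4,965. Book value $37,521.
Year 2: 4,467 × $3 = $13,401. Book value $24,120.
Accumulated through year 2 = $42,486 − $24,120 = $18,366.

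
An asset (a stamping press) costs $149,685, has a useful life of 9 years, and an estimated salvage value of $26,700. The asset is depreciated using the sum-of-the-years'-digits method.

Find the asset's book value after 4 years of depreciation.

Depreciable base = $149,685 − $26,700 = $122,985.
Sum of the years' digits = 9+8+7+6+5+4+3+2+1 = 45.
Year 1: $122,985 × 9/45 = $24,597. Book value $125,088.
Year 2: $122,985 × 8/45 = $21,864. Book value $103,224.
Year 3: $122,985 × 7/45 = $19,131. Book value $84,093.
Year 4: $122,985 × 6/45 = $16,398. Book value $67,695.

$67,695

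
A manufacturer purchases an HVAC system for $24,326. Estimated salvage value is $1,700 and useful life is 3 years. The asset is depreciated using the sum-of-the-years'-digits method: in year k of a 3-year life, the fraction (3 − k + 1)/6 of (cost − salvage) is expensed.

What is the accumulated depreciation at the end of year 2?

$18,855

Depreciable base = $24,326 − $1,700 = $22,626.
Sum of the years' digits = 3+2+1 = 6.
Year 1: $22,626 × 3/6 = $11,313. Book value $13,013.
Year 2: $22,626 × 2/6 = $7,542. Book value $5,471.
Accumulated through year 2 = $24,326 − $5,471 = $18,855.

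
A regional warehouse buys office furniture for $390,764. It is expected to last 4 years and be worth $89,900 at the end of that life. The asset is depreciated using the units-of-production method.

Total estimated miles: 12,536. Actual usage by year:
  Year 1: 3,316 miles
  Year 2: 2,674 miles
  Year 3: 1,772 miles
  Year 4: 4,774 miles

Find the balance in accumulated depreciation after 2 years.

Depreciable base = $390,764 − $89,900 = $300,864.
Rate = $300,864 / 12,536 miles = $24 per mile.
Year 1: 3,316 × $24 = $79,584. Book value $311,180.
Year 2: 2,674 × $24 = $64,176. Book value $247,004.
Accumulated through year 2 = $390,764 − $247,004 = $143,760.

$143,760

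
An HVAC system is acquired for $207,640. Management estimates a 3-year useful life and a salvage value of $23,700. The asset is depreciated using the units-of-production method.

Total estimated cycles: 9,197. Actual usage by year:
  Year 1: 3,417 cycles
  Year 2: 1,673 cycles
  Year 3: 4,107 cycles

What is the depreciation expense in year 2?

$33,460

Depreciable base = $207,640 − $23,700 = $183,940.
Rate = $183,940 / 9,197 cycles = $20 per cycle.
Year 1: 3,417 × $20 = $68,340. Book value $139,300.
Year 2: 1,673 × $20 = $33,460. Book value $105,840.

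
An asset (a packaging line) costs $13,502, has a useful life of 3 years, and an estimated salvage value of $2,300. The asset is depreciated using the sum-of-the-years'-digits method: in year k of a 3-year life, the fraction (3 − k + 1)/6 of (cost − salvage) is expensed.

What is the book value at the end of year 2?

Depreciable base = $13,502 − $2,300 = $11,202.
Sum of the years' digits = 3+2+1 = 6.
Year 1: $11,202 × 3/6 = $5,601. Book value $7,901.
Year 2: $11,202 × 2/6 = $3,734. Book value $4,167.

$4,167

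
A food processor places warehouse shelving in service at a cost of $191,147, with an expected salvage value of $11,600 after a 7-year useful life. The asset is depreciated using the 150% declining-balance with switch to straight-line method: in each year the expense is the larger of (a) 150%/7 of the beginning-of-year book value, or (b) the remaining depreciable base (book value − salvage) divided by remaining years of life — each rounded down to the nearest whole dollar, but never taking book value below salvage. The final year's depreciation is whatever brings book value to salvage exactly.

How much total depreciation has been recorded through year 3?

Depreciable base = $191,147 − $11,600 = $179,547.
Year 1: DB = ⌊$191,147 × 150%/7⌋ = $40,960; SL = ⌊$179,547/7⌋ = $25,649 → take DB $40,960. Book value $150,187.
Year 2: DB = ⌊$150,187 × 150%/7⌋ = $32,182; SL = ⌊$138,587/6⌋ = $23,097 → take DB $32,182. Book value $118,005.
Year 3: DB = ⌊$118,005 × 150%/7⌋ = $25,286; SL = ⌊$106,405/5⌋ = $21,281 → take DB $25,286. Book value $92,719.
Accumulated through year 3 = $191,147 − $92,719 = $98,428.

$98,428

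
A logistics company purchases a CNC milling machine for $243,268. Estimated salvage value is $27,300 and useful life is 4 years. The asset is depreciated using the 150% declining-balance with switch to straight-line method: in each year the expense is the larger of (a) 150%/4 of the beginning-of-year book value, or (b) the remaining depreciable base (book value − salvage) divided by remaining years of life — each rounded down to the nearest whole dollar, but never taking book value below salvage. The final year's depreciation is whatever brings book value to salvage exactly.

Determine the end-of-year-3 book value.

Depreciable base = $243,268 − $27,300 = $215,968.
Year 1: DB = ⌊$243,268 × 150%/4⌋ = $91,225; SL = ⌊$215,968/4⌋ = $53,992 → take DB $91,225. Book value $152,043.
Year 2: DB = ⌊$152,043 × 150%/4⌋ = $57,016; SL = ⌊$124,743/3⌋ = $41,581 → take DB $57,016. Book value $95,027.
Year 3: DB = ⌊$95,027 × 150%/4⌋ = $35,635; SL = ⌊$67,727/2⌋ = $33,863 → take DB $35,635. Book value $59,392.

$59,392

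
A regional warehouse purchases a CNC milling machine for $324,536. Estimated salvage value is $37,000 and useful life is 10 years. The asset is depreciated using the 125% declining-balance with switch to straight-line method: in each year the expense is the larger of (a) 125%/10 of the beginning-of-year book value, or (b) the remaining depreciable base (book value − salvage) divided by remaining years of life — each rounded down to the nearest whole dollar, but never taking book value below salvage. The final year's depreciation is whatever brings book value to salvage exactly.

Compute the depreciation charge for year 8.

$25,540

Depreciable base = $324,536 − $37,000 = $287,536.
Year 1: DB = ⌊$324,536 × 125%/10⌋ = $40,567; SL = ⌊$287,536/10⌋ = $28,753 → take DB $40,567. Book value $283,969.
Year 2: DB = ⌊$283,969 × 125%/10⌋ = $35,496; SL = ⌊$246,969/9⌋ = $27,441 → take DB $35,496. Book value $248,473.
Year 3: DB = ⌊$248,473 × 125%/10⌋ = $31,059; SL = ⌊$211,473/8⌋ = $26,434 → take DB $31,059. Book value $217,414.
Year 4: DB = ⌊$217,414 × 125%/10⌋ = $27,176; SL = ⌊$180,414/7⌋ = $25,773 → take DB $27,176. Book value $190,238.
Year 5: DB = ⌊$190,238 × 125%/10⌋ = $23,779; SL = ⌊$153,238/6⌋ = $25,539 → take SL $25,539. Book value $164,699.
Year 6: DB = ⌊$164,699 × 125%/10⌋ = $20,587; SL = ⌊$127,699/5⌋ = $25,539 → take SL $25,539. Book value $139,160.
Year 7: DB = ⌊$139,160 × 125%/10⌋ = $17,395; SL = ⌊$102,160/4⌋ = $25,540 → take SL $25,540. Book value $113,620.
Year 8: DB = ⌊$113,620 × 125%/10⌋ = $14,202; SL = ⌊$76,620/3⌋ = $25,540 → take SL $25,540. Book value $88,080.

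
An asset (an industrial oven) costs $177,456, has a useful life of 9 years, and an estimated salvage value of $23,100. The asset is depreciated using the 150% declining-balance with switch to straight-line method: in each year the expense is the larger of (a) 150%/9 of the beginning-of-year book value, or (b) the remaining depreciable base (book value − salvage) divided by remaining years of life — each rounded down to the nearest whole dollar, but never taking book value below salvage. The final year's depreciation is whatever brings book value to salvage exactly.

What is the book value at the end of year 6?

$59,263

Depreciable base = $177,456 − $23,100 = $154,356.
Year 1: DB = ⌊$177,456 × 150%/9⌋ = $29,576; SL = ⌊$154,356/9⌋ = $17,150 → take DB $29,576. Book value $147,880.
Year 2: DB = ⌊$147,880 × 150%/9⌋ = $24,646; SL = ⌊$124,780/8⌋ = $15,597 → take DB $24,646. Book value $123,234.
Year 3: DB = ⌊$123,234 × 150%/9⌋ = $20,539; SL = ⌊$100,134/7⌋ = $14,304 → take DB $20,539. Book value $102,695.
Year 4: DB = ⌊$102,695 × 150%/9⌋ = $17,115; SL = ⌊$79,595/6⌋ = $13,265 → take DB $17,115. Book value $85,580.
Year 5: DB = ⌊$85,580 × 150%/9⌋ = $14,263; SL = ⌊$62,480/5⌋ = $12,496 → take DB $14,263. Book value $71,317.
Year 6: DB = ⌊$71,317 × 150%/9⌋ = $11,886; SL = ⌊$48,217/4⌋ = $12,054 → take SL $12,054. Book value $59,263.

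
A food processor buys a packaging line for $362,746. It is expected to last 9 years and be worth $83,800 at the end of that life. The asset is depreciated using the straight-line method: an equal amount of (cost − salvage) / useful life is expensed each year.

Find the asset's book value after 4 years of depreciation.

Depreciable base = $362,746 − $83,800 = $278,946.
Annual expense = $278,946 / 9 = $30,994.
End of year 1: book value $331,752.
End of year 2: book value $300,758.
End of year 3: book value $269,764.
End of year 4: book value $238,770.

$238,770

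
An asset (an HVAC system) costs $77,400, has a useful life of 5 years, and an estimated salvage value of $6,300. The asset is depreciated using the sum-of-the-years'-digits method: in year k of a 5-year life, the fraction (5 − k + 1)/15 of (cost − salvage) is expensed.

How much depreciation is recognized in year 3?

Depreciable base = $77,400 − $6,300 = $71,100.
Sum of the years' digits = 5+4+3+2+1 = 15.
Year 1: $71,100 × 5/15 = $23,700. Book value $53,700.
Year 2: $71,100 × 4/15 = $18,960. Book value $34,740.
Year 3: $71,100 × 3/15 = $14,220. Book value $20,520.

$14,220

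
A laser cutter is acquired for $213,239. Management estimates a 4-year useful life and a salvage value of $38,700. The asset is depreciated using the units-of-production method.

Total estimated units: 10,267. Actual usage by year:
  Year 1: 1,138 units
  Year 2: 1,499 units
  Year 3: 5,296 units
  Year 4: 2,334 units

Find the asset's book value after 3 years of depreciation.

$78,378

Depreciable base = $213,239 − $38,700 = $174,539.
Rate = $174,539 / 10,267 units = $17 per unit.
Year 1: 1,138 × $17 = $19,346. Book value $193,893.
Year 2: 1,499 × $17 = $25,483. Book value $168,410.
Year 3: 5,296 × $17 = $90,032. Book value $78,378.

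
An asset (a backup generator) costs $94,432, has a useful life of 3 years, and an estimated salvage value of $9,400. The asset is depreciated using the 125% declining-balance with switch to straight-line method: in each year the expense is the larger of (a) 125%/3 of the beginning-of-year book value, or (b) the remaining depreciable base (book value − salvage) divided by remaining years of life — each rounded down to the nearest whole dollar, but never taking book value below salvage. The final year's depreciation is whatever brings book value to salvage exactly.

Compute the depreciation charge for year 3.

$22,734

Depreciable base = $94,432 − $9,400 = $85,032.
Year 1: DB = ⌊$94,432 × 125%/3⌋ = $39,346; SL = ⌊$85,032/3⌋ = $28,344 → take DB $39,346. Book value $55,086.
Year 2: DB = ⌊$55,086 × 125%/3⌋ = $22,952; SL = ⌊$45,686/2⌋ = $22,843 → take DB $22,952. Book value $32,134.
Year 3 (final): $32,134 − $9,400 = $22,734. Book value $9,400.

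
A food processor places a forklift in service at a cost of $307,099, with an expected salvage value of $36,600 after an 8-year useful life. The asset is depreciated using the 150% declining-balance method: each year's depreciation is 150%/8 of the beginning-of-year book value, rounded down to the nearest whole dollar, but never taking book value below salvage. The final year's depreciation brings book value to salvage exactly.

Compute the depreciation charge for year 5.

$25,094

Depreciable base = $307,099 − $36,600 = $270,499.
Year 1: ⌊$307,099 × 150%/8⌋ = $57,581. Book value $249,518.
Year 2: ⌊$249,518 × 150%/8⌋ = $46,784. Book value $202,734.
Year 3: ⌊$202,734 × 150%/8⌋ = $38,012. Book value $164,722.
Year 4: ⌊$164,722 × 150%/8⌋ = $30,885. Book value $133,837.
Year 5: ⌊$133,837 × 150%/8⌋ = $25,094. Book value $108,743.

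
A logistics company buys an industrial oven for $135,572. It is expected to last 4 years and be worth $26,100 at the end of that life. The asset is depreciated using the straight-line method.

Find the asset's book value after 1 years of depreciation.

$108,204

Depreciable base = $135,572 − $26,100 = $109,472.
Annual expense = $109,472 / 4 = $27,368.
End of year 1: book value $108,204.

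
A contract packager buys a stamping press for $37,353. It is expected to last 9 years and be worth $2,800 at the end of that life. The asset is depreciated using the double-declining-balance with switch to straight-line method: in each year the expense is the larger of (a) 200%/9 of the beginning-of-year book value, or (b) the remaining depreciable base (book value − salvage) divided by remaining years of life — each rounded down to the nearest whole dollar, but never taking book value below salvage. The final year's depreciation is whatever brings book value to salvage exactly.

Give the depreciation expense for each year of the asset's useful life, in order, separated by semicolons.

Depreciable base = $37,353 − $2,800 = $34,553.
Year 1: DB = ⌊$37,353 × 200%/9⌋ = $8,300; SL = ⌊$34,553/9⌋ = $3,839 → take DB $8,300. Book value $29,053.
Year 2: DB = ⌊$29,053 × 200%/9⌋ = $6,456; SL = ⌊$26,253/8⌋ = $3,281 → take DB $6,456. Book value $22,597.
Year 3: DB = ⌊$22,597 × 200%/9⌋ = $5,021; SL = ⌊$19,797/7⌋ = $2,828 → take DB $5,021. Book value $17,576.
Year 4: DB = ⌊$17,576 × 200%/9⌋ = $3,905; SL = ⌊$14,776/6⌋ = $2,462 → take DB $3,905. Book value $13,671.
Year 5: DB = ⌊$13,671 × 200%/9⌋ = $3,038; SL = ⌊$10,871/5⌋ = $2,174 → take DB $3,038. Book value $10,633.
Year 6: DB = ⌊$10,633 × 200%/9⌋ = $2,362; SL = ⌊$7,833/4⌋ = $1,958 → take DB $2,362. Book value $8,271.
Year 7: DB = ⌊$8,271 × 200%/9⌋ = $1,838; SL = ⌊$5,471/3⌋ = $1,823 → take DB $1,838. Book value $6,433.
Year 8: DB = ⌊$6,433 × 200%/9⌋ = $1,429; SL = ⌊$3,633/2⌋ = $1,816 → take SL $1,816. Book value $4,617.
Year 9 (final): $4,617 − $2,800 = $1,817. Book value $2,800.

$8,300; $6,456; $5,021; $3,905; $3,038; $2,362; $1,838; $1,816; $1,817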